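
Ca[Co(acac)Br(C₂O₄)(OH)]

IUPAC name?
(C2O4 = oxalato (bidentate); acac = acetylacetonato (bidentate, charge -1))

The 1 calcium counter-ion carries a total charge of +2, so each complex ion is 2−.
Ligand charges: 1×oxalato (-2 each), 1×hydroxo (-1 each), 1×bromo (-1 each), 1×acetylacetonato (-1 each); total -5. So Co + (-5) = 2−, giving Co = +3.
Ligands are named alphabetically: acetylacetonato before bromo before hydroxo before oxalato.
The complex ion is anionic, so cobalt takes the -ate form cobaltate(III).

calcium (acetylacetonato)bromohydroxooxalatocobaltate(III)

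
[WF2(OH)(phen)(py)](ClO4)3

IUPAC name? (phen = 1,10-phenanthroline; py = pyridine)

The 3 perchlorate counter-ions carry a total charge of -3, so each complex ion is 3+.
Ligand charges: 2×fluoro (-1 each), 1×hydroxo (-1 each), 1×1,10-phenanthroline (neutral), 1×pyridine (neutral); total -3. So W + (-3) = 3+, giving W = +6.
Ligands are named alphabetically: fluoro before hydroxo before phenanthroline before pyridine.

difluorohydroxo(1,10-phenanthroline)(pyridine)tungsten(VI) perchlorate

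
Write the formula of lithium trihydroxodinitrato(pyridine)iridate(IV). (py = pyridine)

Ligands: 3 hydroxo (OH, -1), 1 pyridine (py, neutral), 2 nitrato (NO3, -1). Ligand charge sum = -5.
With Ir in oxidation state +4, the complex ion is [Ir...]^1−.
Charge balance with lithium (+1) requires 1 complex ion per 1 lithium.

Li[Ir(NO3)2(OH)3(py)]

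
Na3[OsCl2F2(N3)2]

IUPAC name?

sodium diazidodichlorodifluoroosmate(III)

The 3 sodium counter-ions carry a total charge of +3, so each complex ion is 3−.
Ligand charges: 2×fluoro (-1 each), 2×azido (-1 each), 2×chloro (-1 each); total -6. So Os + (-6) = 3−, giving Os = +3.
Ligands are named alphabetically: azido before chloro before fluoro.
The complex ion is anionic, so osmium takes the -ate form osmate(III).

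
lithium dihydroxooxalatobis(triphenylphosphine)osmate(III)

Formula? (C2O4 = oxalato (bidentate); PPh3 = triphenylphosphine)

Ligands: 2 hydroxo (OH, -1), 1 oxalato (C2O4, -2), 2 triphenylphosphine (PPh3, neutral). Ligand charge sum = -4.
With Os in oxidation state +3, the complex ion is [Os...]^1−.
Charge balance with lithium (+1) requires 1 complex ion per 1 lithium.

Li[Os(C2O4)(OH)2(PPh3)2]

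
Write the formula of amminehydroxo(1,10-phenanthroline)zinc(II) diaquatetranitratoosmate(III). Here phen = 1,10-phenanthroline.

[Zn(NH3)(OH)(phen)][Os(H2O)2(NO3)4]

Cation [Zn…]: ligand charges -1, Zn(II) ⇒ ion charge 1+.
Anion [Os…]: ligand charges -4, Os(III) ⇒ ion charge 1−.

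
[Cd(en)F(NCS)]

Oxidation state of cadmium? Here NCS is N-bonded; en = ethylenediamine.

No counter-ion: the bracketed complex is neutral.
Ligand charges: 1×F = -1; 1×NCS = -1; 1×en neutral; sum -2.
Cd + (-2) = 0 ⇒ Cd is +2.

+2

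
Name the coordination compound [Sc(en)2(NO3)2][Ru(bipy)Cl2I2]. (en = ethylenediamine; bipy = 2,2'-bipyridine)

bis(ethylenediamine)dinitratoscandium(III) (2,2'-bipyridine)dichlorodiiodoruthenate(III)

Both ions are complex: the cation is named first with the plain metal name, the anion second with the -ate form; each ion's ligands are alphabetised independently.
Scandium is always +3 in its complexes; the cation's ligand charges sum to -2, so the complex cation is 1+.
A 1:1 salt means the anion carries the equal and opposite charge, 1−.
Anion: ligand charges sum to -4; for the ion to be 1−, Ru = +3.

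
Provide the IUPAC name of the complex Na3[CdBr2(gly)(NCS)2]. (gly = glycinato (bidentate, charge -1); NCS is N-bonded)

sodium dibromo(glycinato)diisothiocyanatocadmate(II)

The 3 sodium counter-ions carry a total charge of +3, so each complex ion is 3−.
Ligand charges: 2×bromo (-1 each), 1×glycinato (-1 each), 2×isothiocyanato (-1 each); total -5. So Cd + (-5) = 3−, giving Cd = +2.
Ligands are named alphabetically: bromo before glycinato before isothiocyanato.
The complex ion is anionic, so cadmium takes the -ate form cadmate(II).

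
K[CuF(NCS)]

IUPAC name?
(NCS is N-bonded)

The 1 potassium counter-ion carries a total charge of +1, so each complex ion is 1−.
Ligand charges: 1×fluoro (-1 each), 1×isothiocyanato (-1 each); total -2. So Cu + (-2) = 1−, giving Cu = +1.
Ligands are named alphabetically: fluoro before isothiocyanato.
The complex ion is anionic, so copper takes the -ate form cuprate(I).

potassium fluoroisothiocyanatocuprate(I)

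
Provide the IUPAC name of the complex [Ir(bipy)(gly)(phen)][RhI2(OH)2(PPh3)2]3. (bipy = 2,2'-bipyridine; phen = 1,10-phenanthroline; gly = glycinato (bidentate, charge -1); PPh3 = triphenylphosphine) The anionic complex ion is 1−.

The complex anion is given as 1−; its ligand charges sum to -4, so Rh = +3.
With 3 anions per cation, the cation must be 3×1 = 3+.
Cation: ligand charges sum to -1; for the ion to be 3+, Ir = +4.

(2,2'-bipyridine)(glycinato)(1,10-phenanthroline)iridium(IV) dihydroxodiiodobis(triphenylphosphine)rhodate(III)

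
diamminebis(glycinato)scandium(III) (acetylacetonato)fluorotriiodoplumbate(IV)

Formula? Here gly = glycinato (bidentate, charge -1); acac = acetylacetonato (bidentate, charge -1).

[Sc(gly)2(NH3)2][Pb(acac)FI3]

Cation [Sc…]: ligand charges -2, Sc(III) ⇒ ion charge 1+.
Anion [Pb…]: ligand charges -5, Pb(IV) ⇒ ion charge 1−.
One 1+ cation balances one 1− anion.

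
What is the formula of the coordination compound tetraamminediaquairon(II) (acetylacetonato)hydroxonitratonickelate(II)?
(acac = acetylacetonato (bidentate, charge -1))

Cation [Fe…]: ligand charges 0, Fe(II) ⇒ ion charge 2+.
Anion [Ni…]: ligand charges -3, Ni(II) ⇒ ion charge 1−.
One 2+ cation requires 2 of the 1− anion.

[Fe(H2O)2(NH3)4][Ni(acac)(NO3)(OH)]2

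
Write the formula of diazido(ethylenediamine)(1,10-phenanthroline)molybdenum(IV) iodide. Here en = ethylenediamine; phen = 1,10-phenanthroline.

[Mo(en)(N3)2(phen)]I2

Ligands: 1 ethylenediamine (en, neutral), 1 1,10-phenanthroline (phen, neutral), 2 azido (N3, -1). Ligand charge sum = -2.
With Mo in oxidation state +4, the complex ion is [Mo...]^2+.
Charge balance with iodide (-1) requires 1 complex ion per 2 iodide.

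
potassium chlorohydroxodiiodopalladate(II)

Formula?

Ligands: 1 hydroxo (OH, -1), 2 iodo (I, -1), 1 chloro (Cl, -1). Ligand charge sum = -4.
Charge balance with potassium (+1) requires 1 complex ion per 2 potassium.

K2[PdClI2(OH)]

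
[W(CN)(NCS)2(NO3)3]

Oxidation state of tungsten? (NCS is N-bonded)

No counter-ion: the bracketed complex is neutral.
Ligand charges: 3×NO3 = -3; 2×NCS = -2; 1×CN = -1; sum -6.
W + (-6) = 0 ⇒ W is +6.

+6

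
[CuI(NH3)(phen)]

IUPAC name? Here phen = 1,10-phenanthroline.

ammineiodo(1,10-phenanthroline)copper(I)

There is no counter-ion, so the complex is neutral overall.
Ligand charges: 1×iodo (-1 each), 1×1,10-phenanthroline (neutral), 1×ammine (neutral); total -1. So Cu + (-1) = 0, giving Cu = +1.
Ligands are named alphabetically: ammine before iodo before phenanthroline.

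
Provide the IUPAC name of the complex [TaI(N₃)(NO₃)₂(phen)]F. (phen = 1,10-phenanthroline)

The 1 fluoride counter-ion carries a total charge of -1, so each complex ion is 1+.
Ligand charges: 2×nitrato (-1 each), 1×iodo (-1 each), 1×azido (-1 each), 1×1,10-phenanthroline (neutral); total -4. So Ta + (-4) = 1+, giving Ta = +5.
Ligands are named alphabetically: azido before iodo before nitrato before phenanthroline.

azidoiododinitrato(1,10-phenanthroline)tantalum(V) fluoride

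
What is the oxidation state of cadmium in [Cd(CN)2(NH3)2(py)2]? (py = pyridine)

No counter-ion: the bracketed complex is neutral.
Ligand charges: 2×CN = -2; 2×py neutral; 2×NH3 neutral; sum -2.
Cd + (-2) = 0 ⇒ Cd is +2.

+2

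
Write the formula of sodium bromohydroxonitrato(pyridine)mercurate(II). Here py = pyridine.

Ligands: 1 nitrato (NO3, -1), 1 bromo (Br, -1), 1 hydroxo (OH, -1), 1 pyridine (py, neutral). Ligand charge sum = -3.
With Hg in oxidation state +2, the complex ion is [Hg...]^1−.
Charge balance with sodium (+1) requires 1 complex ion per 1 sodium.

Na[HgBr(NO3)(OH)(py)]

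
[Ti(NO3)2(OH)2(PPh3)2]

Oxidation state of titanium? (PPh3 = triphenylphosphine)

No counter-ion: the bracketed complex is neutral.
Ligand charges: 2×PPh3 neutral; 2×NO3 = -2; 2×OH = -2; sum -4.
Ti + (-4) = 0 ⇒ Ti is +4.

+4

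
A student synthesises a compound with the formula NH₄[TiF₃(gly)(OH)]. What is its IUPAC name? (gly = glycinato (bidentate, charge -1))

The 1 ammonium counter-ion carries a total charge of +1, so each complex ion is 1−.
Ligand charges: 1×glycinato (-1 each), 1×hydroxo (-1 each), 3×fluoro (-1 each); total -5. So Ti + (-5) = 1−, giving Ti = +4.
Ligands are named alphabetically: fluoro before glycinato before hydroxo.
The complex ion is anionic, so titanium takes the -ate form titanate(IV).

ammonium trifluoro(glycinato)hydroxotitanate(IV)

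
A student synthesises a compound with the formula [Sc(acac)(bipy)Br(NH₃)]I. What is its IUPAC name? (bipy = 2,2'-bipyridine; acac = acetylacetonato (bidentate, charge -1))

The 1 iodide counter-ion carries a total charge of -1, so each complex ion is 1+.
Ligand charges: 1×2,2'-bipyridine (neutral), 1×bromo (-1 each), 1×acetylacetonato (-1 each), 1×ammine (neutral); total -2. So Sc + (-2) = 1+, giving Sc = +3.
Ligands are named alphabetically: acetylacetonato before ammine before bipyridine before bromo.

(acetylacetonato)ammine(2,2'-bipyridine)bromoscandium(III) iodide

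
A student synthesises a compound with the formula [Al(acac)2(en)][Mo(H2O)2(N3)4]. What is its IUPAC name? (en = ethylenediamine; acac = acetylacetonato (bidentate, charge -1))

bis(acetylacetonato)(ethylenediamine)aluminium(III) diaquatetraazidomolybdate(III)

Both ions are complex: the cation is named first with the plain metal name, the anion second with the -ate form; each ion's ligands are alphabetised independently.
Aluminium is always +3 in its complexes; the cation's ligand charges sum to -2, so the complex cation is 1+.
A 1:1 salt means the anion carries the equal and opposite charge, 1−.
Anion: ligand charges sum to -4; for the ion to be 1−, Mo = +3.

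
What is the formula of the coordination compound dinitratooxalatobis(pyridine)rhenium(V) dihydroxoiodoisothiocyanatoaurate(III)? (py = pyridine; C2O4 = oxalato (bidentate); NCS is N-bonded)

Cation [Re…]: ligand charges -4, Re(V) ⇒ ion charge 1+.
Anion [Au…]: ligand charges -4, Au(III) ⇒ ion charge 1−.
One 1+ cation balances one 1− anion.

[Re(C2O4)(NO3)2(py)2][AuI(NCS)(OH)2]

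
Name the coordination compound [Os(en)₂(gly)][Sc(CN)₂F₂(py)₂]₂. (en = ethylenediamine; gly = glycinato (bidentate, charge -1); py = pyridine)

bis(ethylenediamine)(glycinato)osmium(III) dicyanodifluorobis(pyridine)scandate(III)

Both ions are complex: the cation is named first with the plain metal name, the anion second with the -ate form; each ion's ligands are alphabetised independently.
Scandium is always +3 in its complexes; the anion's ligand charges sum to -4, so the complex anion is 1−.
With 2 anions per cation, the cation must be 2×1 = 2+.
Cation: ligand charges sum to -1; for the ion to be 2+, Os = +3.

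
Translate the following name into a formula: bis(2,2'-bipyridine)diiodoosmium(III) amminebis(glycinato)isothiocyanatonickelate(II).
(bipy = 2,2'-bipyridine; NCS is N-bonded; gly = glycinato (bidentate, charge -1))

Cation [Os…]: ligand charges -2, Os(III) ⇒ ion charge 1+.
Anion [Ni…]: ligand charges -3, Ni(II) ⇒ ion charge 1−.
One 1+ cation balances one 1− anion.

[Os(bipy)2I2][Ni(gly)2(NCS)(NH3)]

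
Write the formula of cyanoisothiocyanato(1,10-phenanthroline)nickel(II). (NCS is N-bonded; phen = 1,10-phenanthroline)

Ligands: 1 isothiocyanato (NCS, -1), 1 1,10-phenanthroline (phen, neutral), 1 cyano (CN, -1). Ligand charge sum = -2.
With Ni in oxidation state +2, the complex ion is [Ni...].

[Ni(CN)(NCS)(phen)]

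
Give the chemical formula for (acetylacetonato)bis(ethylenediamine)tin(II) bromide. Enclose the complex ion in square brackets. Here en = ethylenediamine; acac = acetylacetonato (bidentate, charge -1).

[Sn(acac)(en)2]Br

Ligands: 2 ethylenediamine (en, neutral), 1 acetylacetonato (acac, -1). Ligand charge sum = -1.
With Sn in oxidation state +2, the complex ion is [Sn...]^1+.
Charge balance with bromide (-1) requires 1 complex ion per 1 bromide.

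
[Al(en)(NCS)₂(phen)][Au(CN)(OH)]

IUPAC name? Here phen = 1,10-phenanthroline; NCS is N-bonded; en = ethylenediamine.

Aluminium is always +3 in its complexes; the cation's ligand charges sum to -2, so the complex cation is 1+.
A 1:1 salt means the anion carries the equal and opposite charge, 1−.
Anion: ligand charges sum to -2; for the ion to be 1−, Au = +1.

(ethylenediamine)diisothiocyanato(1,10-phenanthroline)aluminium(III) cyanohydroxoaurate(I)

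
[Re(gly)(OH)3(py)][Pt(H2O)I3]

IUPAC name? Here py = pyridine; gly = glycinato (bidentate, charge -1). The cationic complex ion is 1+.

(glycinato)trihydroxo(pyridine)rhenium(V) aquatriiodoplatinate(II)

Both ions are complex: the cation is named first with the plain metal name, the anion second with the -ate form; each ion's ligands are alphabetised independently.
The complex cation is given as 1+; its ligand charges sum to -4, so Re = +5.
A 1:1 salt means the anion carries the equal and opposite charge, 1−.
Anion: ligand charges sum to -3; for the ion to be 1−, Pt = +2.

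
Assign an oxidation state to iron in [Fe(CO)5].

No counter-ion: the bracketed complex is neutral.
Ligand charges: 5×CO neutral; sum 0.
Fe + (0) = 0 ⇒ Fe is 0.

0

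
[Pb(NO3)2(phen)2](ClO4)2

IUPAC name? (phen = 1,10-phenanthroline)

The 2 perchlorate counter-ions carry a total charge of -2, so each complex ion is 2+.
Ligand charges: 2×nitrato (-1 each), 2×1,10-phenanthroline (neutral); total -2. So Pb + (-2) = 2+, giving Pb = +4.
Ligands are named alphabetically: nitrato before phenanthroline.

dinitratobis(1,10-phenanthroline)lead(IV) perchlorate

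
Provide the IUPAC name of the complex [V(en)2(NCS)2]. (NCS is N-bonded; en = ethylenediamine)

There is no counter-ion, so the complex is neutral overall.
Ligand charges: 2×isothiocyanato (-1 each), 2×ethylenediamine (neutral); total -2. So V + (-2) = 0, giving V = +2.
Ligands are named alphabetically: ethylenediamine before isothiocyanato.

bis(ethylenediamine)diisothiocyanatovanadium(II)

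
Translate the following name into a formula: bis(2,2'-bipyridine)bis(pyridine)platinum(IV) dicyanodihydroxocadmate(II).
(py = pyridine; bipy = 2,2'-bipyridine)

Cation [Pt…]: ligand charges 0, Pt(IV) ⇒ ion charge 4+.
Anion [Cd…]: ligand charges -4, Cd(II) ⇒ ion charge 2−.

[Pt(bipy)2(py)2][Cd(CN)2(OH)2]2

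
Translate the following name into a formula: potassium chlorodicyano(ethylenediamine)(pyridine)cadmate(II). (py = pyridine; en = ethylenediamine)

K[CdCl(CN)2(en)(py)]

Ligands: 2 cyano (CN, -1), 1 pyridine (py, neutral), 1 ethylenediamine (en, neutral), 1 chloro (Cl, -1). Ligand charge sum = -3.
Charge balance with potassium (+1) requires 1 complex ion per 1 potassium.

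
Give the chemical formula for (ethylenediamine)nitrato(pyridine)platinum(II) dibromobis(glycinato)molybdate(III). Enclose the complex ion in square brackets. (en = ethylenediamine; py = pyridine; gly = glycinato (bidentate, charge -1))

[Pt(en)(NO3)(py)][MoBr2(gly)2]

Cation [Pt…]: ligand charges -1, Pt(II) ⇒ ion charge 1+.
Anion [Mo…]: ligand charges -4, Mo(III) ⇒ ion charge 1−.
One 1+ cation balances one 1− anion.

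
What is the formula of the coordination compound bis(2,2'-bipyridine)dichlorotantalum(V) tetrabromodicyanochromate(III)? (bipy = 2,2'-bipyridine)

Cation [Ta…]: ligand charges -2, Ta(V) ⇒ ion charge 3+.
Anion [Cr…]: ligand charges -6, Cr(III) ⇒ ion charge 3−.

[Ta(bipy)2Cl2][CrBr4(CN)2]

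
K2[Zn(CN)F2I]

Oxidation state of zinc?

2 potassium outside the brackets (+1 each) → the complex ion is 2−.
Ligand charges: 2×F = -2; 1×I = -1; 1×CN = -1; sum -4.
Zn + (-4) = 2− ⇒ Zn is +2.

+2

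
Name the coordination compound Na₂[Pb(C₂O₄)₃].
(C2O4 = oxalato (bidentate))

The 2 sodium counter-ions carry a total charge of +2, so each complex ion is 2−.
Ligand charges: 3×oxalato (-2 each); total -6. So Pb + (-6) = 2−, giving Pb = +4.
The complex ion is anionic, so lead takes the -ate form plumbate(IV).

sodium trioxalatoplumbate(IV)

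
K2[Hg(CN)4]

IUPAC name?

The 2 potassium counter-ions carry a total charge of +2, so each complex ion is 2−.
Ligand charges: 4×cyano (-1 each); total -4. So Hg + (-4) = 2−, giving Hg = +2.
The complex ion is anionic, so mercury takes the -ate form mercurate(II).

potassium tetracyanomercurate(II)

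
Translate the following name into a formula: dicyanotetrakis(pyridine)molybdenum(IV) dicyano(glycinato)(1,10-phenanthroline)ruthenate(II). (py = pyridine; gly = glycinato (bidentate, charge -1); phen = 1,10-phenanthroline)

Cation [Mo…]: ligand charges -2, Mo(IV) ⇒ ion charge 2+.
Anion [Ru…]: ligand charges -3, Ru(II) ⇒ ion charge 1−.
One 2+ cation requires 2 of the 1− anion.

[Mo(CN)2(py)4][Ru(CN)2(gly)(phen)]2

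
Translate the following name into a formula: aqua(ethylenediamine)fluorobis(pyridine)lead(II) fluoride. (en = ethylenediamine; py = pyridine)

Ligands: 1 aqua (H2O, neutral), 1 ethylenediamine (en, neutral), 2 pyridine (py, neutral), 1 fluoro (F, -1). Ligand charge sum = -1.
With Pb in oxidation state +2, the complex ion is [Pb...]^1+.
Charge balance with fluoride (-1) requires 1 complex ion per 1 fluoride.

[Pb(en)F(H2O)(py)2]F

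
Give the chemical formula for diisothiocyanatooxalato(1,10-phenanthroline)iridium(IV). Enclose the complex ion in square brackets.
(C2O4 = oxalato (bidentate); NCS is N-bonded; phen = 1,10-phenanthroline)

Ligands: 1 oxalato (C2O4, -2), 2 isothiocyanato (NCS, -1), 1 1,10-phenanthroline (phen, neutral). Ligand charge sum = -4.
With Ir in oxidation state +4, the complex ion is [Ir...].

[Ir(C2O4)(NCS)2(phen)]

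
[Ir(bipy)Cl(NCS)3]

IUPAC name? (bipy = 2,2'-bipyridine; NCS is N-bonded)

There is no counter-ion, so the complex is neutral overall.
Ligand charges: 1×2,2'-bipyridine (neutral), 1×chloro (-1 each), 3×isothiocyanato (-1 each); total -4. So Ir + (-4) = 0, giving Ir = +4.
Ligands are named alphabetically: bipyridine before chloro before isothiocyanato.

(2,2'-bipyridine)chlorotriisothiocyanatoiridium(IV)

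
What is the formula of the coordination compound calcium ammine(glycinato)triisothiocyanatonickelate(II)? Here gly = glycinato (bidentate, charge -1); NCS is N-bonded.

Ligands: 1 ammine (NH3, neutral), 1 glycinato (gly, -1), 3 isothiocyanato (NCS, -1). Ligand charge sum = -4.
With Ni in oxidation state +2, the complex ion is [Ni...]^2−.
Charge balance with calcium (+2) requires 1 complex ion per 1 calcium.

Ca[Ni(gly)(NCS)3(NH3)]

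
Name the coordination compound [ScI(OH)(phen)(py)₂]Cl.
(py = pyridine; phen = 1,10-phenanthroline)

The 1 chloride counter-ion carries a total charge of -1, so each complex ion is 1+.
Ligand charges: 1×iodo (-1 each), 1×hydroxo (-1 each), 2×pyridine (neutral), 1×1,10-phenanthroline (neutral); total -2. So Sc + (-2) = 1+, giving Sc = +3.
Ligands are named alphabetically: hydroxo before iodo before phenanthroline before pyridine.

hydroxoiodo(1,10-phenanthroline)bis(pyridine)scandium(III) chloride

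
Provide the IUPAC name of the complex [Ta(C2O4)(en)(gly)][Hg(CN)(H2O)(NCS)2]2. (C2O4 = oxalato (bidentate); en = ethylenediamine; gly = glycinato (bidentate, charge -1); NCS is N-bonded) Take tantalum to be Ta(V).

(ethylenediamine)(glycinato)oxalatotantalum(V) aquacyanodiisothiocyanatomercurate(II)

Both ions are complex: the cation is named first with the plain metal name, the anion second with the -ate form; each ion's ligands are alphabetised independently.
Ta is given as +5; the cation's ligand charges sum to -3, so the complex cation is 2+.
With 2 anions per cation, each anion must be 2/2 = 1−.
Anion: ligand charges sum to -3; for the ion to be 1−, Hg = +2.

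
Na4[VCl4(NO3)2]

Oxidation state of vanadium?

4 sodium outside the brackets (+1 each) → the complex ion is 4−.
Ligand charges: 2×NO3 = -2; 4×Cl = -4; sum -6.
V + (-6) = 4− ⇒ V is +2.

+2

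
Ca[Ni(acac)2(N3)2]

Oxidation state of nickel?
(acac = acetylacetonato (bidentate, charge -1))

1 calcium outside the brackets (+2 each) → the complex ion is 2−.
Ligand charges: 2×acac = -2; 2×N3 = -2; sum -4.
Ni + (-4) = 2− ⇒ Ni is +2.

+2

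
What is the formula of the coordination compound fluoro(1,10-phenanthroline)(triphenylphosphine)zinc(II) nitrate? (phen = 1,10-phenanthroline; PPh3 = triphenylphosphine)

Ligands: 1 1,10-phenanthroline (phen, neutral), 1 fluoro (F, -1), 1 triphenylphosphine (PPh3, neutral). Ligand charge sum = -1.
With Zn in oxidation state +2, the complex ion is [Zn...]^1+.
Charge balance with nitrate (-1) requires 1 complex ion per 1 nitrate.

[ZnF(phen)(PPh3)]NO3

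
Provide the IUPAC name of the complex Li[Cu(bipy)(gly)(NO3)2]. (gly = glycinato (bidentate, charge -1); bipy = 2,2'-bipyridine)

lithium (2,2'-bipyridine)(glycinato)dinitratocuprate(II)

The 1 lithium counter-ion carries a total charge of +1, so each complex ion is 1−.
Ligand charges: 1×glycinato (-1 each), 1×2,2'-bipyridine (neutral), 2×nitrato (-1 each); total -3. So Cu + (-3) = 1−, giving Cu = +2.
The complex ion is anionic, so copper takes the -ate form cuprate(II).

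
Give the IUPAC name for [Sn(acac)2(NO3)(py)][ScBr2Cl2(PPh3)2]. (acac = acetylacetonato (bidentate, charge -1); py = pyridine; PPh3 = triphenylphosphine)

Both ions are complex: the cation is named first with the plain metal name, the anion second with the -ate form; each ion's ligands are alphabetised independently.
Scandium is always +3 in its complexes; the anion's ligand charges sum to -4, so the complex anion is 1−.
A 1:1 salt means the cation carries the equal and opposite charge, 1+.
Cation: ligand charges sum to -3; for the ion to be 1+, Sn = +4.

bis(acetylacetonato)nitrato(pyridine)tin(IV) dibromodichlorobis(triphenylphosphine)scandate(III)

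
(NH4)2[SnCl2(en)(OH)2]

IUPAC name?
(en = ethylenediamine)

ammonium dichloro(ethylenediamine)dihydroxostannate(II)

The 2 ammonium counter-ions carry a total charge of +2, so each complex ion is 2−.
Ligand charges: 2×chloro (-1 each), 2×hydroxo (-1 each), 1×ethylenediamine (neutral); total -4. So Sn + (-4) = 2−, giving Sn = +2.
The complex ion is anionic, so tin takes the -ate form stannate(II).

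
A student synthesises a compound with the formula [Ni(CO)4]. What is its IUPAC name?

There is no counter-ion, so the complex is neutral overall.
Ligand charges: 4×carbonyl (neutral); total 0. So Ni + (0) = 0, giving Ni = 0.

tetracarbonylnickel(0)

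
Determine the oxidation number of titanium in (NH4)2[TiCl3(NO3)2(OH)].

+4

2 ammonium outside the brackets (+1 each) → the complex ion is 2−.
Ligand charges: 3×Cl = -3; 2×NO3 = -2; 1×OH = -1; sum -6.
Ti + (-6) = 2− ⇒ Ti is +4.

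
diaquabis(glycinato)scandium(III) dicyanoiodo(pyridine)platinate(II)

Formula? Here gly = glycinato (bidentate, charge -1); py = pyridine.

[Sc(gly)2(H2O)2][Pt(CN)2I(py)]

Cation [Sc…]: ligand charges -2, Sc(III) ⇒ ion charge 1+.
Anion [Pt…]: ligand charges -3, Pt(II) ⇒ ion charge 1−.
One 1+ cation balances one 1− anion.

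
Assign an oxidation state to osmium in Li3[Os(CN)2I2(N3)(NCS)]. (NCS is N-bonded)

+3

3 lithium outside the brackets (+1 each) → the complex ion is 3−.
Ligand charges: 2×I = -2; 1×NCS = -1; 2×CN = -2; 1×N3 = -1; sum -6.
Os + (-6) = 3− ⇒ Os is +3.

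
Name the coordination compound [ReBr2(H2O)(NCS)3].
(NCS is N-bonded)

There is no counter-ion, so the complex is neutral overall.
Ligand charges: 2×bromo (-1 each), 3×isothiocyanato (-1 each), 1×aqua (neutral); total -5. So Re + (-5) = 0, giving Re = +5.
Ligands are named alphabetically: aqua before bromo before isothiocyanato.

aquadibromotriisothiocyanatorhenium(V)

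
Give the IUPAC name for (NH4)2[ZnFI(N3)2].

ammonium diazidofluoroiodozincate(II)

The 2 ammonium counter-ions carry a total charge of +2, so each complex ion is 2−.
Ligand charges: 1×iodo (-1 each), 2×azido (-1 each), 1×fluoro (-1 each); total -4. So Zn + (-4) = 2−, giving Zn = +2.
The complex ion is anionic, so zinc takes the -ate form zincate(II).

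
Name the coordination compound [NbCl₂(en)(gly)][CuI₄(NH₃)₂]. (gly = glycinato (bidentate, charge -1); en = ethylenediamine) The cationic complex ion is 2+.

Both ions are complex: the cation is named first with the plain metal name, the anion second with the -ate form; each ion's ligands are alphabetised independently.
The complex cation is given as 2+; its ligand charges sum to -3, so Nb = +5.
A 1:1 salt means the anion carries the equal and opposite charge, 2−.
Anion: ligand charges sum to -4; for the ion to be 2−, Cu = +2.

dichloro(ethylenediamine)(glycinato)niobium(V) diamminetetraiodocuprate(II)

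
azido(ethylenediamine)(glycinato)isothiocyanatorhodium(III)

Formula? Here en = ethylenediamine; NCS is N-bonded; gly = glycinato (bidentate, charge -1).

[Rh(en)(gly)(N3)(NCS)]

Ligands: 1 ethylenediamine (en, neutral), 1 isothiocyanato (NCS, -1), 1 azido (N3, -1), 1 glycinato (gly, -1). Ligand charge sum = -3.
With Rh in oxidation state +3, the complex ion is [Rh...].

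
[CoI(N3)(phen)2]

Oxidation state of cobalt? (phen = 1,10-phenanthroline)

+2

No counter-ion: the bracketed complex is neutral.
Ligand charges: 2×phen neutral; 1×N3 = -1; 1×I = -1; sum -2.
Co + (-2) = 0 ⇒ Co is +2.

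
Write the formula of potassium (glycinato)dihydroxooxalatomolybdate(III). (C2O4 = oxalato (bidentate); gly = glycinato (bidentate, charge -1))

K2[Mo(C2O4)(gly)(OH)2]

Ligands: 1 oxalato (C2O4, -2), 1 glycinato (gly, -1), 2 hydroxo (OH, -1). Ligand charge sum = -5.
With Mo in oxidation state +3, the complex ion is [Mo...]^2−.
Charge balance with potassium (+1) requires 1 complex ion per 2 potassium.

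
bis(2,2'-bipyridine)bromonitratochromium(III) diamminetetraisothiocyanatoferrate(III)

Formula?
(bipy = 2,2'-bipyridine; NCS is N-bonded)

[Cr(bipy)2Br(NO3)][Fe(NCS)4(NH3)2]

Cation [Cr…]: ligand charges -2, Cr(III) ⇒ ion charge 1+.
Anion [Fe…]: ligand charges -4, Fe(III) ⇒ ion charge 1−.
One 1+ cation balances one 1− anion.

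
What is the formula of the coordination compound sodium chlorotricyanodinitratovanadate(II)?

Ligands: 3 cyano (CN, -1), 1 chloro (Cl, -1), 2 nitrato (NO3, -1). Ligand charge sum = -6.
With V in oxidation state +2, the complex ion is [V...]^4−.
Charge balance with sodium (+1) requires 1 complex ion per 4 sodium.

Na4[VCl(CN)3(NO3)2]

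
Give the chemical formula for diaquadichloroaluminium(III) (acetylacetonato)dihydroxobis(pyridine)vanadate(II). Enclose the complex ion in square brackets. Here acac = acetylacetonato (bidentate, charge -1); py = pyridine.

Cation [Al…]: ligand charges -2, Al(III) ⇒ ion charge 1+.
Anion [V…]: ligand charges -3, V(II) ⇒ ion charge 1−.
One 1+ cation balances one 1− anion.

[AlCl2(H2O)2][V(acac)(OH)2(py)2]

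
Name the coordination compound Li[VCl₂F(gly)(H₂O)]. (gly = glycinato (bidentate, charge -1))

The 1 lithium counter-ion carries a total charge of +1, so each complex ion is 1−.
Ligand charges: 2×chloro (-1 each), 1×aqua (neutral), 1×glycinato (-1 each), 1×fluoro (-1 each); total -4. So V + (-4) = 1−, giving V = +3.
Ligands are named alphabetically: aqua before chloro before fluoro before glycinato.
The complex ion is anionic, so vanadium takes the -ate form vanadate(III).

lithium aquadichlorofluoro(glycinato)vanadate(III)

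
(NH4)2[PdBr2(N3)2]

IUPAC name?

The 2 ammonium counter-ions carry a total charge of +2, so each complex ion is 2−.
Ligand charges: 2×bromo (-1 each), 2×azido (-1 each); total -4. So Pd + (-4) = 2−, giving Pd = +2.
Ligands are named alphabetically: azido before bromo.
The complex ion is anionic, so palladium takes the -ate form palladate(II).

ammonium diazidodibromopalladate(II)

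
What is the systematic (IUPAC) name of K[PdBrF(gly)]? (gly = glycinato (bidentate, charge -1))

The 1 potassium counter-ion carries a total charge of +1, so each complex ion is 1−.
Ligand charges: 1×glycinato (-1 each), 1×fluoro (-1 each), 1×bromo (-1 each); total -3. So Pd + (-3) = 1−, giving Pd = +2.
Ligands are named alphabetically: bromo before fluoro before glycinato.
The complex ion is anionic, so palladium takes the -ate form palladate(II).

potassium bromofluoro(glycinato)palladate(II)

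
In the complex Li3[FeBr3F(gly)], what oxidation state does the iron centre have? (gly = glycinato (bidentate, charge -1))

+2

3 lithium outside the brackets (+1 each) → the complex ion is 3−.
Ligand charges: 1×F = -1; 1×gly = -1; 3×Br = -3; sum -5.
Fe + (-5) = 3− ⇒ Fe is +2.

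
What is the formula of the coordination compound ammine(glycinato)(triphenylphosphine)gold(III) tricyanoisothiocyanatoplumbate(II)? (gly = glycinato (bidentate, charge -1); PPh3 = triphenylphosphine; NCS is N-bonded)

[Au(gly)(NH3)(PPh3)][Pb(CN)3(NCS)]

Cation [Au…]: ligand charges -1, Au(III) ⇒ ion charge 2+.
Anion [Pb…]: ligand charges -4, Pb(II) ⇒ ion charge 2−.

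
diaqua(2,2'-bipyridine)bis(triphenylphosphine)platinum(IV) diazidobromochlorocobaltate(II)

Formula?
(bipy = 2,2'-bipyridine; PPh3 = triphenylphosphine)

[Pt(bipy)(H2O)2(PPh3)2][CoBrCl(N3)2]2

Cation [Pt…]: ligand charges 0, Pt(IV) ⇒ ion charge 4+.
Anion [Co…]: ligand charges -4, Co(II) ⇒ ion charge 2−.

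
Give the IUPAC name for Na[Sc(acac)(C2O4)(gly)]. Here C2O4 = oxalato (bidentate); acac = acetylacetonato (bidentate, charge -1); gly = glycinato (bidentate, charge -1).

sodium (acetylacetonato)(glycinato)oxalatoscandate(III)

The 1 sodium counter-ion carries a total charge of +1, so each complex ion is 1−.
Ligand charges: 1×oxalato (-2 each), 1×acetylacetonato (-1 each), 1×glycinato (-1 each); total -4. So Sc + (-4) = 1−, giving Sc = +3.
Ligands are named alphabetically: acetylacetonato before glycinato before oxalato.
The complex ion is anionic, so scandium takes the -ate form scandate(III).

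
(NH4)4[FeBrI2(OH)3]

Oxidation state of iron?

4 ammonium outside the brackets (+1 each) → the complex ion is 4−.
Ligand charges: 2×I = -2; 1×Br = -1; 3×OH = -3; sum -6.
Fe + (-6) = 4− ⇒ Fe is +2.

+2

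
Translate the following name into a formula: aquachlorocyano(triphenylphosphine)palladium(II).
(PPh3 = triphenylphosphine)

[PdCl(CN)(H2O)(PPh3)]

Ligands: 1 chloro (Cl, -1), 1 cyano (CN, -1), 1 aqua (H2O, neutral), 1 triphenylphosphine (PPh3, neutral). Ligand charge sum = -2.
With Pd in oxidation state +2, the complex ion is [Pd...].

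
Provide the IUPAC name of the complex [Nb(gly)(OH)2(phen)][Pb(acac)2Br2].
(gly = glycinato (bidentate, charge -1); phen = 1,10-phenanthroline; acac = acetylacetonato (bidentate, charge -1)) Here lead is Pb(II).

(glycinato)dihydroxo(1,10-phenanthroline)niobium(V) bis(acetylacetonato)dibromoplumbate(II)

Both ions are complex: the cation is named first with the plain metal name, the anion second with the -ate form; each ion's ligands are alphabetised independently.
Pb is given as +2; the anion's ligand charges sum to -4, so the complex anion is 2−.
A 1:1 salt means the cation carries the equal and opposite charge, 2+.
Cation: ligand charges sum to -3; for the ion to be 2+, Nb = +5.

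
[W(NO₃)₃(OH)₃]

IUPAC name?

trihydroxotrinitratotungsten(VI)

There is no counter-ion, so the complex is neutral overall.
Ligand charges: 3×hydroxo (-1 each), 3×nitrato (-1 each); total -6. So W + (-6) = 0, giving W = +6.
Ligands are named alphabetically: hydroxo before nitrato.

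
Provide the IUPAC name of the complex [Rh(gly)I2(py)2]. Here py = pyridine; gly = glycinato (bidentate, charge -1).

(glycinato)diiodobis(pyridine)rhodium(III)

There is no counter-ion, so the complex is neutral overall.
Ligand charges: 2×iodo (-1 each), 2×pyridine (neutral), 1×glycinato (-1 each); total -3. So Rh + (-3) = 0, giving Rh = +3.
Ligands are named alphabetically: glycinato before iodo before pyridine.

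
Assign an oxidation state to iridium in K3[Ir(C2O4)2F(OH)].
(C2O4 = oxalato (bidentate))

+3

3 potassium outside the brackets (+1 each) → the complex ion is 3−.
Ligand charges: 1×OH = -1; 2×C2O4 = -4; 1×F = -1; sum -6.
Ir + (-6) = 3− ⇒ Ir is +3.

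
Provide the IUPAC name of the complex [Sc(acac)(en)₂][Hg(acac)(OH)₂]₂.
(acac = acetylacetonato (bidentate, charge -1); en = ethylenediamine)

(acetylacetonato)bis(ethylenediamine)scandium(III) (acetylacetonato)dihydroxomercurate(II)

Both ions are complex: the cation is named first with the plain metal name, the anion second with the -ate form; each ion's ligands are alphabetised independently.
Scandium is always +3 in its complexes; the cation's ligand charges sum to -1, so the complex cation is 2+.
With 2 anions per cation, each anion must be 2/2 = 1−.
Anion: ligand charges sum to -3; for the ion to be 1−, Hg = +2.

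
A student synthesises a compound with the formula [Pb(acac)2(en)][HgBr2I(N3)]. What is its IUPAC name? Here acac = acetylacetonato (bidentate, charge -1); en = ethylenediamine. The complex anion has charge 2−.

The complex anion is given as 2−; its ligand charges sum to -4, so Hg = +2.
A 1:1 salt means the cation carries the equal and opposite charge, 2+.
Cation: ligand charges sum to -2; for the ion to be 2+, Pb = +4.

bis(acetylacetonato)(ethylenediamine)lead(IV) azidodibromoiodomercurate(II)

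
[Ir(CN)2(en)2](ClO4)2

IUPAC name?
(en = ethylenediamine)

The 2 perchlorate counter-ions carry a total charge of -2, so each complex ion is 2+.
Ligand charges: 2×cyano (-1 each), 2×ethylenediamine (neutral); total -2. So Ir + (-2) = 2+, giving Ir = +4.
Ligands are named alphabetically: cyano before ethylenediamine.

dicyanobis(ethylenediamine)iridium(IV) perchlorate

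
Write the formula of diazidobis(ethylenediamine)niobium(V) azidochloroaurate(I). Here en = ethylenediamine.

Cation [Nb…]: ligand charges -2, Nb(V) ⇒ ion charge 3+.
Anion [Au…]: ligand charges -2, Au(I) ⇒ ion charge 1−.

[Nb(en)2(N3)2][AuCl(N3)]3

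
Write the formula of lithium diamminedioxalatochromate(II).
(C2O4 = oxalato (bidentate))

Ligands: 2 oxalato (C2O4, -2), 2 ammine (NH3, neutral). Ligand charge sum = -4.
With Cr in oxidation state +2, the complex ion is [Cr...]^2−.
Charge balance with lithium (+1) requires 1 complex ion per 2 lithium.

Li2[Cr(C2O4)2(NH3)2]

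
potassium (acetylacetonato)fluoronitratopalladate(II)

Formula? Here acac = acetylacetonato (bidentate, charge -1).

K[Pd(acac)F(NO3)]

Ligands: 1 nitrato (NO3, -1), 1 acetylacetonato (acac, -1), 1 fluoro (F, -1). Ligand charge sum = -3.
With Pd in oxidation state +2, the complex ion is [Pd...]^1−.
Charge balance with potassium (+1) requires 1 complex ion per 1 potassium.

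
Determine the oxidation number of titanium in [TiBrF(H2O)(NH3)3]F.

1 fluoride outside the brackets (-1 each) → the complex ion is 1+.
Ligand charges: 1×F = -1; 1×H2O neutral; 3×NH3 neutral; 1×Br = -1; sum -2.
Ti + (-2) = 1+ ⇒ Ti is +3.

+3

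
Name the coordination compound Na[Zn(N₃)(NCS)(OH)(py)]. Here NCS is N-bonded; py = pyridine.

sodium azidohydroxoisothiocyanato(pyridine)zincate(II)

The 1 sodium counter-ion carries a total charge of +1, so each complex ion is 1−.
Ligand charges: 1×hydroxo (-1 each), 1×isothiocyanato (-1 each), 1×azido (-1 each), 1×pyridine (neutral); total -3. So Zn + (-3) = 1−, giving Zn = +2.
Ligands are named alphabetically: azido before hydroxo before isothiocyanato before pyridine.
The complex ion is anionic, so zinc takes the -ate form zincate(II).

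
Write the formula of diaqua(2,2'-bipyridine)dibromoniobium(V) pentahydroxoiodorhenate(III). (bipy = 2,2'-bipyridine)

Cation [Nb…]: ligand charges -2, Nb(V) ⇒ ion charge 3+.
Anion [Re…]: ligand charges -6, Re(III) ⇒ ion charge 3−.
One 3+ cation balances one 3− anion.

[Nb(bipy)Br2(H2O)2][ReI(OH)5]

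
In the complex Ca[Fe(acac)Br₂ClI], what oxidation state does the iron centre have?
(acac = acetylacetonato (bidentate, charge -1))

+3

1 calcium outside the brackets (+2 each) → the complex ion is 2−.
Ligand charges: 1×I = -1; 1×Cl = -1; 1×acac = -1; 2×Br = -2; sum -5.
Fe + (-5) = 2− ⇒ Fe is +3.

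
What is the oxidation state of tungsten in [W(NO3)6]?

No counter-ion: the bracketed complex is neutral.
Ligand charges: 6×NO3 = -6; sum -6.
W + (-6) = 0 ⇒ W is +6.

+6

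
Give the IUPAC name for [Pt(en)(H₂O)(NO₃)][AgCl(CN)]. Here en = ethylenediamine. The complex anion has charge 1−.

aqua(ethylenediamine)nitratoplatinum(II) chlorocyanoargentate(I)

Both ions are complex: the cation is named first with the plain metal name, the anion second with the -ate form; each ion's ligands are alphabetised independently.
The complex anion is given as 1−; its ligand charges sum to -2, so Ag = +1.
A 1:1 salt means the cation carries the equal and opposite charge, 1+.
Cation: ligand charges sum to -1; for the ion to be 1+, Pt = +2.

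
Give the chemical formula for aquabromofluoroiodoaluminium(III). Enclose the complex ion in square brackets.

[AlBrF(H2O)I]

Ligands: 1 fluoro (F, -1), 1 bromo (Br, -1), 1 aqua (H2O, neutral), 1 iodo (I, -1). Ligand charge sum = -3.
With Al in oxidation state +3, the complex ion is [Al...].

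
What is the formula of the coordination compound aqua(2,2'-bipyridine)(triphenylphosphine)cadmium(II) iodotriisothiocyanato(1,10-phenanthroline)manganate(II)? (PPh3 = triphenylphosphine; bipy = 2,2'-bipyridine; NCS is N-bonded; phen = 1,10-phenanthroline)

Cation [Cd…]: ligand charges 0, Cd(II) ⇒ ion charge 2+.
Anion [Mn…]: ligand charges -4, Mn(II) ⇒ ion charge 2−.
One 2+ cation balances one 2− anion.

[Cd(bipy)(H2O)(PPh3)][MnI(NCS)3(phen)]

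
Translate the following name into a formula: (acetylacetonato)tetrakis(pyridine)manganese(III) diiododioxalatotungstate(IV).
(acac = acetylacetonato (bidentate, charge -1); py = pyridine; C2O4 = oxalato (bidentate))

[Mn(acac)(py)4][W(C2O4)2I2]

Cation [Mn…]: ligand charges -1, Mn(III) ⇒ ion charge 2+.
Anion [W…]: ligand charges -6, W(IV) ⇒ ion charge 2−.
One 2+ cation balances one 2− anion.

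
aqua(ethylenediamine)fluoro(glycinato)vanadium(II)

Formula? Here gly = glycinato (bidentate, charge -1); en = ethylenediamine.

[V(en)F(gly)(H2O)]

Ligands: 1 glycinato (gly, -1), 1 aqua (H2O, neutral), 1 fluoro (F, -1), 1 ethylenediamine (en, neutral). Ligand charge sum = -2.
With V in oxidation state +2, the complex ion is [V...].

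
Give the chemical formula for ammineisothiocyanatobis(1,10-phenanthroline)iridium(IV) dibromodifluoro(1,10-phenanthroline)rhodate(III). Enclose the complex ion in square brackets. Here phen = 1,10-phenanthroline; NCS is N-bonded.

Cation [Ir…]: ligand charges -1, Ir(IV) ⇒ ion charge 3+.
Anion [Rh…]: ligand charges -4, Rh(III) ⇒ ion charge 1−.

[Ir(NCS)(NH3)(phen)2][RhBr2F2(phen)]3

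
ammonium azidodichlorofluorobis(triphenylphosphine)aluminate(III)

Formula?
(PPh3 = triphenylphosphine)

NH4[AlCl2F(N3)(PPh3)2]

Ligands: 1 fluoro (F, -1), 2 chloro (Cl, -1), 2 triphenylphosphine (PPh3, neutral), 1 azido (N3, -1). Ligand charge sum = -4.
With Al in oxidation state +3, the complex ion is [Al...]^1−.
Charge balance with ammonium (+1) requires 1 complex ion per 1 ammonium.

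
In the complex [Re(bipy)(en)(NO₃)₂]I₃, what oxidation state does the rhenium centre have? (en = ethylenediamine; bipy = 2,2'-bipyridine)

3 iodide outside the brackets (-1 each) → the complex ion is 3+.
Ligand charges: 2×NO3 = -2; 1×en neutral; 1×bipy neutral; sum -2.
Re + (-2) = 3+ ⇒ Re is +5.

+5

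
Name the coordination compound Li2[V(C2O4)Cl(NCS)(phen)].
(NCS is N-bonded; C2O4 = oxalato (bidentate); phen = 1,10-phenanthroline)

lithium chloroisothiocyanatooxalato(1,10-phenanthroline)vanadate(II)

The 2 lithium counter-ions carry a total charge of +2, so each complex ion is 2−.
Ligand charges: 1×chloro (-1 each), 1×isothiocyanato (-1 each), 1×oxalato (-2 each), 1×1,10-phenanthroline (neutral); total -4. So V + (-4) = 2−, giving V = +2.
The complex ion is anionic, so vanadium takes the -ate form vanadate(II).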